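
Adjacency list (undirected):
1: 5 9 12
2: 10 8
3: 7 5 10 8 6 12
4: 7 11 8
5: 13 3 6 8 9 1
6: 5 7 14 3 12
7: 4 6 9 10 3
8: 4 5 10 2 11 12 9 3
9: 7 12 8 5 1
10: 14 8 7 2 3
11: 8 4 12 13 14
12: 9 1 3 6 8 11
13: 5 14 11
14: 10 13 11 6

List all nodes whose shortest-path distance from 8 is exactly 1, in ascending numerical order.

2, 3, 4, 5, 9, 10, 11, 12

Level 0: 8
Level 1: 2, 3, 4, 5, 9, 10, 11, 12
Level 2: 1, 6, 7, 13, 14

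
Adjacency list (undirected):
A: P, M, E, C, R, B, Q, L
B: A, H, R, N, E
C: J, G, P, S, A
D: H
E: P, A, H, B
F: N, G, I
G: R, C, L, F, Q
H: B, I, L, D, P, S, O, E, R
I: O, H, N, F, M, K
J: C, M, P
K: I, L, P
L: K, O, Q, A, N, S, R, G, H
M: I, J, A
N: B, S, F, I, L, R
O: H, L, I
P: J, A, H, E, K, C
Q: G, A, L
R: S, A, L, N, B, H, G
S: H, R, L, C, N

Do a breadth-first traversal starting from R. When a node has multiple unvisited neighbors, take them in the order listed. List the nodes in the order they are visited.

R → S → A → L → N → B → H → G → C → P → M → E → Q → K → O → F → I → D → J

Visit R; enqueue S, A, L, N, B, H, G → queue [S, A, L, N, B, H, G]
Visit S; enqueue C → queue [A, L, N, B, H, G, C]
Visit A; enqueue P, M, E, Q → queue [L, N, B, H, G, C, P, M, E, Q]
Visit L; enqueue K, O → queue [N, B, H, G, C, P, M, E, Q, K, O]
Visit N; enqueue F, I → queue [B, H, G, C, P, M, E, Q, K, O, F, I]
Visit B → queue [H, G, C, P, M, E, Q, K, O, F, I]
Visit H; enqueue D → queue [G, C, P, M, E, Q, K, O, F, I, D]
Visit G → queue [C, P, M, E, Q, K, O, F, I, D]
Visit C; enqueue J → queue [P, M, E, Q, K, O, F, I, D, J]
Visit P → queue [M, E, Q, K, O, F, I, D, J]
Visit M → queue [E, Q, K, O, F, I, D, J]
Visit E → queue [Q, K, O, F, I, D, J]
Visit Q → queue [K, O, F, I, D, J]
Visit K → queue [O, F, I, D, J]
Visit O → queue [F, I, D, J]
Visit F → queue [I, D, J]
Visit I → queue [D, J]
Visit D → queue [J]
Visit J → queue []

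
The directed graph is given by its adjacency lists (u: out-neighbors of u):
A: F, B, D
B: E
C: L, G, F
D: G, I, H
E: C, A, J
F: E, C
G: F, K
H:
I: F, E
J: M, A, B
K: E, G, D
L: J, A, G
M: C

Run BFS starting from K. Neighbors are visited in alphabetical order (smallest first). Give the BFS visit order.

K, D, E, G, H, I, A, C, J, F, B, L, M

Visit K; enqueue D, E, G → queue [D, E, G]
Visit D; enqueue H, I → queue [E, G, H, I]
Visit E; enqueue A, C, J → queue [G, H, I, A, C, J]
Visit G; enqueue F → queue [H, I, A, C, J, F]
Visit H → queue [I, A, C, J, F]
Visit I → queue [A, C, J, F]
Visit A; enqueue B → queue [C, J, F, B]
Visit C; enqueue L → queue [J, F, B, L]
Visit J; enqueue M → queue [F, B, L, M]
Visit F → queue [B, L, M]
Visit B → queue [L, M]
Visit L → queue [M]
Visit M → queue []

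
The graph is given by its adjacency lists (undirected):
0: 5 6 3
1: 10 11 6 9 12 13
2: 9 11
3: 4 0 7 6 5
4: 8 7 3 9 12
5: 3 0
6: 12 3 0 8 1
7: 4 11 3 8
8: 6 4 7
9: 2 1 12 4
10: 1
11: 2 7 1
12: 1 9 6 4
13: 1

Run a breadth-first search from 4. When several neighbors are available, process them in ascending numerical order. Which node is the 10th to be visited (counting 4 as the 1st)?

Visit 4; enqueue 3, 7, 8, 9, 12 → queue [3, 7, 8, 9, 12]
Visit 3; enqueue 0, 5, 6 → queue [7, 8, 9, 12, 0, 5, 6]
Visit 7; enqueue 11 → queue [8, 9, 12, 0, 5, 6, 11]
Visit 8 → queue [9, 12, 0, 5, 6, 11]
Visit 9; enqueue 1, 2 → queue [12, 0, 5, 6, 11, 1, 2]
Visit 12 → queue [0, 5, 6, 11, 1, 2]
Visit 0 → queue [5, 6, 11, 1, 2]
Visit 5 → queue [6, 11, 1, 2]
Visit 6 → queue [11, 1, 2]
Visit 11 → queue [1, 2]
Visit 1; enqueue 10, 13 → queue [2, 10, 13]
Visit 2 → queue [10, 13]
Visit 10 → queue [13]
Visit 13 → queue []

Visit order: 4, 3, 7, 8, 9, 12, 0, 5, 6, 11, 1, 2, 10, 13

11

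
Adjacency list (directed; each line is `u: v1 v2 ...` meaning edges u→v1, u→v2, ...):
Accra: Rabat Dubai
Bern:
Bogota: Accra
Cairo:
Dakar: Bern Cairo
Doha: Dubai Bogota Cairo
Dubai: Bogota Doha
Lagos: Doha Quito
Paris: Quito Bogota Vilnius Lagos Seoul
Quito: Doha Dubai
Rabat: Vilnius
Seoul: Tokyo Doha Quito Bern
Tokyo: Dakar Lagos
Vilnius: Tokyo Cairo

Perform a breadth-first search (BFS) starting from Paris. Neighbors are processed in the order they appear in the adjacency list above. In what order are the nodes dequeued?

Paris, Quito, Bogota, Vilnius, Lagos, Seoul, Doha, Dubai, Accra, Tokyo, Cairo, Bern, Rabat, Dakar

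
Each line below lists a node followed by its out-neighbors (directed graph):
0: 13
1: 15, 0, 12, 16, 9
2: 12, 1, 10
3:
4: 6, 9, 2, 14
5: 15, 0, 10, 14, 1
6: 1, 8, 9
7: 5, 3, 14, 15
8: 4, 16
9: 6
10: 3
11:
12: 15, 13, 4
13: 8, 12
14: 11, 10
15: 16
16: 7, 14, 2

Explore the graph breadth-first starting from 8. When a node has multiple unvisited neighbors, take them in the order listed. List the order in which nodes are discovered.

Visit 8; enqueue 4, 16 → queue [4, 16]
Visit 4; enqueue 6, 9, 2, 14 → queue [16, 6, 9, 2, 14]
Visit 16; enqueue 7 → queue [6, 9, 2, 14, 7]
Visit 6; enqueue 1 → queue [9, 2, 14, 7, 1]
Visit 9 → queue [2, 14, 7, 1]
Visit 2; enqueue 12, 10 → queue [14, 7, 1, 12, 10]
Visit 14; enqueue 11 → queue [7, 1, 12, 10, 11]
Visit 7; enqueue 5, 3, 15 → queue [1, 12, 10, 11, 5, 3, 15]
Visit 1; enqueue 0 → queue [12, 10, 11, 5, 3, 15, 0]
Visit 12; enqueue 13 → queue [10, 11, 5, 3, 15, 0, 13]
Visit 10 → queue [11, 5, 3, 15, 0, 13]
Visit 11 → queue [5, 3, 15, 0, 13]
Visit 5 → queue [3, 15, 0, 13]
Visit 3 → queue [15, 0, 13]
Visit 15 → queue [0, 13]
Visit 0 → queue [13]
Visit 13 → queue []

8 → 4 → 16 → 6 → 9 → 2 → 14 → 7 → 1 → 12 → 10 → 11 → 5 → 3 → 15 → 0 → 13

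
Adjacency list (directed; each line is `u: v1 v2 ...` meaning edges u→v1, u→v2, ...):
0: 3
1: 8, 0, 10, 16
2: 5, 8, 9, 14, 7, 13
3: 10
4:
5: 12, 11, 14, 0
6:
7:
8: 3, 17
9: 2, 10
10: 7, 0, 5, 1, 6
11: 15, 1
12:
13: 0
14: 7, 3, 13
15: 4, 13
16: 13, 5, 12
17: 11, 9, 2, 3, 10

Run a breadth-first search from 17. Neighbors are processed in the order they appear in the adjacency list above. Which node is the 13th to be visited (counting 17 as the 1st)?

13

Visit 17; enqueue 11, 9, 2, 3, 10 → queue [11, 9, 2, 3, 10]
Visit 11; enqueue 15, 1 → queue [9, 2, 3, 10, 15, 1]
Visit 9 → queue [2, 3, 10, 15, 1]
Visit 2; enqueue 5, 8, 14, 7, 13 → queue [3, 10, 15, 1, 5, 8, 14, 7, 13]
Visit 3 → queue [10, 15, 1, 5, 8, 14, 7, 13]
Visit 10; enqueue 0, 6 → queue [15, 1, 5, 8, 14, 7, 13, 0, 6]
Visit 15; enqueue 4 → queue [1, 5, 8, 14, 7, 13, 0, 6, 4]
Visit 1; enqueue 16 → queue [5, 8, 14, 7, 13, 0, 6, 4, 16]
Visit 5; enqueue 12 → queue [8, 14, 7, 13, 0, 6, 4, 16, 12]
Visit 8 → queue [14, 7, 13, 0, 6, 4, 16, 12]
Visit 14 → queue [7, 13, 0, 6, 4, 16, 12]
Visit 7 → queue [13, 0, 6, 4, 16, 12]
Visit 13 → queue [0, 6, 4, 16, 12]
Visit 0 → queue [6, 4, 16, 12]
Visit 6 → queue [4, 16, 12]
Visit 4 → queue [16, 12]
Visit 16 → queue [12]
Visit 12 → queue []

Visit order: 17, 11, 9, 2, 3, 10, 15, 1, 5, 8, 14, 7, 13, 0, 6, 4, 16, 12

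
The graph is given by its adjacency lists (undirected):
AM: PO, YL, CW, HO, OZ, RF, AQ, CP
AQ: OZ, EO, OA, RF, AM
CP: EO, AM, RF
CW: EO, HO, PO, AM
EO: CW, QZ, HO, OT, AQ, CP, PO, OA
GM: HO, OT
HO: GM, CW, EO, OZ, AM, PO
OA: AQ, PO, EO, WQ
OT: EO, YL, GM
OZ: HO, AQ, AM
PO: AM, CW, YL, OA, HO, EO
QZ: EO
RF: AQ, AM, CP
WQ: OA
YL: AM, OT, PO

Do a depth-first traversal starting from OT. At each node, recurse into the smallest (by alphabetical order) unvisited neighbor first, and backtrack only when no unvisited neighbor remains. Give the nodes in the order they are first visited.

Visit OT
OT → EO
EO → AQ
AQ → AM
AM → CP
CP → RF
AM → CW
CW → HO
HO → GM
HO → OZ
HO → PO
PO → OA
OA → WQ
PO → YL
EO → QZ

OT → EO → AQ → AM → CP → RF → CW → HO → GM → OZ → PO → OA → WQ → YL → QZ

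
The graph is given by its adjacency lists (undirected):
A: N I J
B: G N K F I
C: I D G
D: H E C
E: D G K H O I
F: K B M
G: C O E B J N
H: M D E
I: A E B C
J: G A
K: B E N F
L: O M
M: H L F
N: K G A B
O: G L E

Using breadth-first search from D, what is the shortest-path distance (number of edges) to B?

3

Level 0: D
Level 1: C, E, H
Level 2: G, I, K, M, O
Level 3: A, B, F, J, L, N
B first appears at level 3.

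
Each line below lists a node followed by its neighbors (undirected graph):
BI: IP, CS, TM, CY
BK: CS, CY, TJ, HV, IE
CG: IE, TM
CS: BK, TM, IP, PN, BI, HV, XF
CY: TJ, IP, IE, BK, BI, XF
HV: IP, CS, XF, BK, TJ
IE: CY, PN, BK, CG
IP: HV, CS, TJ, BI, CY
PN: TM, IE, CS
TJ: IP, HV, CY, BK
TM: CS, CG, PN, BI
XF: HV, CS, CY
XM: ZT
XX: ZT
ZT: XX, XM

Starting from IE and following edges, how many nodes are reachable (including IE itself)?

12

BFS from IE visits: IE, CY, PN, BK, CG, TJ, IP, BI, XF, TM, CS, HV
Reachable nodes: 12 of 15 total.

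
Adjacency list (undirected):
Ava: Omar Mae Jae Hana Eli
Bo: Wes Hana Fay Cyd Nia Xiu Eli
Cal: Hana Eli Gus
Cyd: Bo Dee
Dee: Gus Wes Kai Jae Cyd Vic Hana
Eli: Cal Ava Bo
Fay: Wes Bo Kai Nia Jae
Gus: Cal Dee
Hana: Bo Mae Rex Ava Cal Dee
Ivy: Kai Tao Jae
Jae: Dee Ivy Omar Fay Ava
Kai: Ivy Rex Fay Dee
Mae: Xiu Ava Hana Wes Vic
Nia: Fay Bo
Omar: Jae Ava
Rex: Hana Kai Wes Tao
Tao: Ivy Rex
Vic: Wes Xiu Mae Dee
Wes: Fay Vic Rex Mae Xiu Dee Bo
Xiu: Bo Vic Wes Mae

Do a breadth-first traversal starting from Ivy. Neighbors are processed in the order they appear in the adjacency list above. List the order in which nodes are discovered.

Ivy, Kai, Tao, Jae, Rex, Fay, Dee, Omar, Ava, Hana, Wes, Bo, Nia, Gus, Cyd, Vic, Mae, Eli, Cal, Xiu

Visit Ivy; enqueue Kai, Tao, Jae → queue [Kai, Tao, Jae]
Visit Kai; enqueue Rex, Fay, Dee → queue [Tao, Jae, Rex, Fay, Dee]
Visit Tao → queue [Jae, Rex, Fay, Dee]
Visit Jae; enqueue Omar, Ava → queue [Rex, Fay, Dee, Omar, Ava]
Visit Rex; enqueue Hana, Wes → queue [Fay, Dee, Omar, Ava, Hana, Wes]
Visit Fay; enqueue Bo, Nia → queue [Dee, Omar, Ava, Hana, Wes, Bo, Nia]
Visit Dee; enqueue Gus, Cyd, Vic → queue [Omar, Ava, Hana, Wes, Bo, Nia, Gus, Cyd, Vic]
Visit Omar → queue [Ava, Hana, Wes, Bo, Nia, Gus, Cyd, Vic]
Visit Ava; enqueue Mae, Eli → queue [Hana, Wes, Bo, Nia, Gus, Cyd, Vic, Mae, Eli]
Visit Hana; enqueue Cal → queue [Wes, Bo, Nia, Gus, Cyd, Vic, Mae, Eli, Cal]
Visit Wes; enqueue Xiu → queue [Bo, Nia, Gus, Cyd, Vic, Mae, Eli, Cal, Xiu]
Visit Bo → queue [Nia, Gus, Cyd, Vic, Mae, Eli, Cal, Xiu]
Visit Nia → queue [Gus, Cyd, Vic, Mae, Eli, Cal, Xiu]
Visit Gus → queue [Cyd, Vic, Mae, Eli, Cal, Xiu]
Visit Cyd → queue [Vic, Mae, Eli, Cal, Xiu]
Visit Vic → queue [Mae, Eli, Cal, Xiu]
Visit Mae → queue [Eli, Cal, Xiu]
Visit Eli → queue [Cal, Xiu]
Visit Cal → queue [Xiu]
Visit Xiu → queue []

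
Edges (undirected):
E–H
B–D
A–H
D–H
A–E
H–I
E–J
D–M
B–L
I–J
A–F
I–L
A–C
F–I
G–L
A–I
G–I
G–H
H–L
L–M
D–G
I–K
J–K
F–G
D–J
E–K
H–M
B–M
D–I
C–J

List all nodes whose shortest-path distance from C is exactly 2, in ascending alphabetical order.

D, E, F, H, I, K

Level 0: C
Level 1: A, J
Level 2: D, E, F, H, I, K
Level 3: B, G, L, M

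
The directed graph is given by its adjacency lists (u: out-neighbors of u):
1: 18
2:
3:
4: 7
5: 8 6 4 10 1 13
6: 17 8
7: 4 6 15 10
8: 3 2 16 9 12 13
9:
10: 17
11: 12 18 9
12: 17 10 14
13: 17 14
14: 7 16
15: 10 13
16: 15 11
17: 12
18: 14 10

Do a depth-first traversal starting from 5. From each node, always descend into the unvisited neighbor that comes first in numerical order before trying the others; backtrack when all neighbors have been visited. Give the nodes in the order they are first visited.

5, 1, 18, 10, 17, 12, 14, 7, 4, 6, 8, 2, 3, 9, 13, 16, 11, 15

Visit 5
5 → 1
1 → 18
18 → 10
10 → 17
17 → 12
12 → 14
14 → 7
7 → 4
7 → 6
6 → 8
8 → 2
8 → 3
8 → 9
8 → 13
8 → 16
16 → 11
16 → 15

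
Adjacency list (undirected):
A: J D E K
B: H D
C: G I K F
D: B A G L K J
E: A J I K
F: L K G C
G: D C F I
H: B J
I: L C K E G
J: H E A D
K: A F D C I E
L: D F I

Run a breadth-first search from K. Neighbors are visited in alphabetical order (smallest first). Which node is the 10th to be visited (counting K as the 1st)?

B

Visit K; enqueue A, C, D, E, F, I → queue [A, C, D, E, F, I]
Visit A; enqueue J → queue [C, D, E, F, I, J]
Visit C; enqueue G → queue [D, E, F, I, J, G]
Visit D; enqueue B, L → queue [E, F, I, J, G, B, L]
Visit E → queue [F, I, J, G, B, L]
Visit F → queue [I, J, G, B, L]
Visit I → queue [J, G, B, L]
Visit J; enqueue H → queue [G, B, L, H]
Visit G → queue [B, L, H]
Visit B → queue [L, H]
Visit L → queue [H]
Visit H → queue []

Visit order: K, A, C, D, E, F, I, J, G, B, L, H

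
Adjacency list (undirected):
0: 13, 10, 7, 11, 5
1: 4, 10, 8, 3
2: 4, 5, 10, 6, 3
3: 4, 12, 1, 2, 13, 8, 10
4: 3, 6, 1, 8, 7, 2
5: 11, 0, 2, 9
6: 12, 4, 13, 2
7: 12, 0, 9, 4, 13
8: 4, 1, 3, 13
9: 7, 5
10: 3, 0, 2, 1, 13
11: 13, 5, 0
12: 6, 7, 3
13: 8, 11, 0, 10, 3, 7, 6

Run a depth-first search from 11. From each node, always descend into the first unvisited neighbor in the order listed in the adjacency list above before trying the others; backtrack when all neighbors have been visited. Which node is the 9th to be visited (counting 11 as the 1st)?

Visit 11
11 → 13
13 → 8
8 → 4
4 → 3
3 → 12
12 → 6
6 → 2
2 → 5
5 → 0
0 → 10
10 → 1
0 → 7
7 → 9

Visit order: 11, 13, 8, 4, 3, 12, 6, 2, 5, 0, 10, 1, 7, 9

5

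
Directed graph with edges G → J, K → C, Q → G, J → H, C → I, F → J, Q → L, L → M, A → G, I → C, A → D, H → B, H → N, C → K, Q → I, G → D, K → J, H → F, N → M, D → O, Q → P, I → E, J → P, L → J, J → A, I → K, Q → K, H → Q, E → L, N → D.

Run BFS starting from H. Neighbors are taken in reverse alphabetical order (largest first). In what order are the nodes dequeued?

Visit H; enqueue Q, N, F, B → queue [Q, N, F, B]
Visit Q; enqueue P, L, K, I, G → queue [N, F, B, P, L, K, I, G]
Visit N; enqueue M, D → queue [F, B, P, L, K, I, G, M, D]
Visit F; enqueue J → queue [B, P, L, K, I, G, M, D, J]
Visit B → queue [P, L, K, I, G, M, D, J]
Visit P → queue [L, K, I, G, M, D, J]
Visit L → queue [K, I, G, M, D, J]
Visit K; enqueue C → queue [I, G, M, D, J, C]
Visit I; enqueue E → queue [G, M, D, J, C, E]
Visit G → queue [M, D, J, C, E]
Visit M → queue [D, J, C, E]
Visit D; enqueue O → queue [J, C, E, O]
Visit J; enqueue A → queue [C, E, O, A]
Visit C → queue [E, O, A]
Visit E → queue [O, A]
Visit O → queue [A]
Visit A → queue []

H -> Q -> N -> F -> B -> P -> L -> K -> I -> G -> M -> D -> J -> C -> E -> O -> A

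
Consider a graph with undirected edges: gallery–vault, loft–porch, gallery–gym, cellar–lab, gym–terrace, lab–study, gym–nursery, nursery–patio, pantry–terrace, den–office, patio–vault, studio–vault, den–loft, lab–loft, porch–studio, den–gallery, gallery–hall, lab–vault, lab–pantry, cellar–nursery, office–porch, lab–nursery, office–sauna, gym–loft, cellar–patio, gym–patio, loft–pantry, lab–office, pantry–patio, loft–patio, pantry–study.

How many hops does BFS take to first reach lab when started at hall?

Level 0: hall
Level 1: gallery
Level 2: den, gym, vault
Level 3: lab, loft, nursery, office, patio, studio, terrace
Level 4: cellar, pantry, porch, sauna, study
lab first appears at level 3.

3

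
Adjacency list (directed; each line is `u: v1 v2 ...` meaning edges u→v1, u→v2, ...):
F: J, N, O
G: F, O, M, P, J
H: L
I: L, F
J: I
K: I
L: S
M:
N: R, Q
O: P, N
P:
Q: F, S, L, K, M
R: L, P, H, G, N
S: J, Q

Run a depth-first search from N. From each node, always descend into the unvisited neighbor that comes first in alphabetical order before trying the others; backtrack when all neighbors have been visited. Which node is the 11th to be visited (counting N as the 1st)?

Visit N
N → Q
Q → F
F → J
J → I
I → L
L → S
F → O
O → P
Q → K
Q → M
N → R
R → G
R → H

Visit order: N, Q, F, J, I, L, S, O, P, K, M, R, G, H

M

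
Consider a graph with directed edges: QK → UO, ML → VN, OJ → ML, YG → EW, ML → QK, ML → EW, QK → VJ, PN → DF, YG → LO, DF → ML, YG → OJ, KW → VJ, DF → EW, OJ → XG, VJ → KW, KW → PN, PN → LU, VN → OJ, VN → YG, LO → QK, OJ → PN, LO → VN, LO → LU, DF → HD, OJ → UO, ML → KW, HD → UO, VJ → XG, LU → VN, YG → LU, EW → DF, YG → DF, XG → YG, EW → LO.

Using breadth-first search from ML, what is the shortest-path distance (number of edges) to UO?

2

Level 0: ML
Level 1: EW, KW, QK, VN
Level 2: DF, LO, OJ, PN, UO, VJ, YG
Level 3: HD, LU, XG
UO first appears at level 2.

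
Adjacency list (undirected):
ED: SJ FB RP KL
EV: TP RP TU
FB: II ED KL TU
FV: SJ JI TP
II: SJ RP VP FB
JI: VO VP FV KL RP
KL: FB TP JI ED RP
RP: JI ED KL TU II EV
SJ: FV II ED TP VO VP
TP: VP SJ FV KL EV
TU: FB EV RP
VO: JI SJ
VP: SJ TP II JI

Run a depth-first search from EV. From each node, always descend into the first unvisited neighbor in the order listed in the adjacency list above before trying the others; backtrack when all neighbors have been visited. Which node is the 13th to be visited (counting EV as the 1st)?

TU

Visit EV
EV → TP
TP → VP
VP → SJ
SJ → FV
FV → JI
JI → VO
JI → KL
KL → FB
FB → II
II → RP
RP → ED
RP → TU

Visit order: EV, TP, VP, SJ, FV, JI, VO, KL, FB, II, RP, ED, TU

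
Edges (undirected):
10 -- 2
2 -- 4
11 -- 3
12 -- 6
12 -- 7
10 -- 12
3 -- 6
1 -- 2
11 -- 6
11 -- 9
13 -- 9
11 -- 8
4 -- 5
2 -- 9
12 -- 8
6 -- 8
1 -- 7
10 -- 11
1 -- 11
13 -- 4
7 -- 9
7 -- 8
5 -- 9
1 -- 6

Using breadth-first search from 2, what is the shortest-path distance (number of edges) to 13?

Level 0: 2
Level 1: 1, 4, 9, 10
Level 2: 5, 6, 7, 11, 12, 13
Level 3: 3, 8
13 first appears at level 2.

2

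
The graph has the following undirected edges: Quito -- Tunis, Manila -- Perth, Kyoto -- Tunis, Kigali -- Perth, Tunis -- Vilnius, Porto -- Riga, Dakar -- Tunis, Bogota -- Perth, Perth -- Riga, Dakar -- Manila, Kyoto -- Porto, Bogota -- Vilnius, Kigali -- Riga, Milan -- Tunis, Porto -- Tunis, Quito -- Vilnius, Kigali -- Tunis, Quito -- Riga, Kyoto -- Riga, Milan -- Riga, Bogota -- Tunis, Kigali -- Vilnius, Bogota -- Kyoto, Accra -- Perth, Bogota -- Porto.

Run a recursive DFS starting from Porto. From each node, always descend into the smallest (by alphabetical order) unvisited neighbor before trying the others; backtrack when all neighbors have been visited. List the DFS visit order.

Visit Porto
Porto → Bogota
Bogota → Kyoto
Kyoto → Riga
Riga → Kigali
Kigali → Perth
Perth → Accra
Perth → Manila
Manila → Dakar
Dakar → Tunis
Tunis → Milan
Tunis → Quito
Quito → Vilnius

Porto Bogota Kyoto Riga Kigali Perth Accra Manila Dakar Tunis Milan Quito Vilnius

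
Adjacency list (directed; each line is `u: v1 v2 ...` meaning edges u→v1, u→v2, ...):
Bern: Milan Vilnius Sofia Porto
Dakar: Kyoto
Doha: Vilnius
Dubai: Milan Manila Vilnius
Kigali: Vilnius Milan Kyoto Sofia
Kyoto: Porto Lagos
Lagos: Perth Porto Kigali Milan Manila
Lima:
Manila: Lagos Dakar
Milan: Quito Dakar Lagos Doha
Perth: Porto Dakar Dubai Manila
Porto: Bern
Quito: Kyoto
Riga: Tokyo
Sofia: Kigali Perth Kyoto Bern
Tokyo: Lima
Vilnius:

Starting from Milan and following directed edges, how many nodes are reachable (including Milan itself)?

14

BFS from Milan visits: Milan, Quito, Dakar, Lagos, Doha, Kyoto, Perth, Porto, Kigali, Manila, Vilnius, Dubai, Bern, Sofia
Reachable nodes: 14 of 17 total.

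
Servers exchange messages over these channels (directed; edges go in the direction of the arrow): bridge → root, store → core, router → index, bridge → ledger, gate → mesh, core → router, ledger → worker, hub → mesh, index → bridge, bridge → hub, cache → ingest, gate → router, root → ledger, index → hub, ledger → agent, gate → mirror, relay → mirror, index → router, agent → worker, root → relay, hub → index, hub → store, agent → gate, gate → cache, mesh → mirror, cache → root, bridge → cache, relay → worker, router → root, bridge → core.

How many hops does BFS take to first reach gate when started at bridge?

Level 0: bridge
Level 1: cache, core, hub, ledger, root
Level 2: agent, index, ingest, mesh, relay, router, store, worker
Level 3: gate, mirror
gate first appears at level 3.

3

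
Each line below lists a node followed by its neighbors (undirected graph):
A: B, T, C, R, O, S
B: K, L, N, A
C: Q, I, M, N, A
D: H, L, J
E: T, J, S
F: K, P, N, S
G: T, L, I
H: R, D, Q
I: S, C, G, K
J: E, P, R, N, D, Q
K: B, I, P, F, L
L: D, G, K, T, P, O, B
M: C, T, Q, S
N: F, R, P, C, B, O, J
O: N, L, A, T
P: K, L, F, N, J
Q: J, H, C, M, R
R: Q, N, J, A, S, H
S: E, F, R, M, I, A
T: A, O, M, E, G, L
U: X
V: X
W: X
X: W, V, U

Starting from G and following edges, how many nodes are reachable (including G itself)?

20

BFS from G visits: G, I, L, T, C, K, S, B, D, O, P, A, E, M, N, Q, F, R, H, J
Reachable nodes: 20 of 24 total.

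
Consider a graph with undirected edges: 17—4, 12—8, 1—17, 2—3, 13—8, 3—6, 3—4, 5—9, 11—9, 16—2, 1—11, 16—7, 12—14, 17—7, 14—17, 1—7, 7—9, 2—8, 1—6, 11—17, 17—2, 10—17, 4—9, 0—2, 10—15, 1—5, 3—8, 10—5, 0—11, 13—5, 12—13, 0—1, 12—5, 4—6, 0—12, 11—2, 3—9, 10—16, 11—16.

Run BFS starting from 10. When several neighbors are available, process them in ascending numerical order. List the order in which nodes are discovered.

10 -> 5 -> 15 -> 16 -> 17 -> 1 -> 9 -> 12 -> 13 -> 2 -> 7 -> 11 -> 4 -> 14 -> 0 -> 6 -> 3 -> 8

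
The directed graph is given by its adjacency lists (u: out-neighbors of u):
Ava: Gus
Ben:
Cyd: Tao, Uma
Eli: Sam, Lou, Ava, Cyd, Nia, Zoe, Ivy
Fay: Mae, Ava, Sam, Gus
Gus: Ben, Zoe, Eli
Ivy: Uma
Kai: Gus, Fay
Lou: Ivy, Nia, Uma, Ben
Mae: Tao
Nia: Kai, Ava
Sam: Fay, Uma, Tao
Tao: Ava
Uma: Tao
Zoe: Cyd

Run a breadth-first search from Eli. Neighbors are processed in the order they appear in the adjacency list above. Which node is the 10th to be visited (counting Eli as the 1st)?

Uma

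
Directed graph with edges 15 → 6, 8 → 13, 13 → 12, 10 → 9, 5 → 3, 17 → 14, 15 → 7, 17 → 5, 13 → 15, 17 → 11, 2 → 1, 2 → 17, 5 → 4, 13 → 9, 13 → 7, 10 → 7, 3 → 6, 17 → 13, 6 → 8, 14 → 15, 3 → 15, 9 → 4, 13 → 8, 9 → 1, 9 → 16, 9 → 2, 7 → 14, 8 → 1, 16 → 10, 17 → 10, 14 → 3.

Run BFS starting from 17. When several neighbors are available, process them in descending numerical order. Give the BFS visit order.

Visit 17; enqueue 14, 13, 11, 10, 5 → queue [14, 13, 11, 10, 5]
Visit 14; enqueue 15, 3 → queue [13, 11, 10, 5, 15, 3]
Visit 13; enqueue 12, 9, 8, 7 → queue [11, 10, 5, 15, 3, 12, 9, 8, 7]
Visit 11 → queue [10, 5, 15, 3, 12, 9, 8, 7]
Visit 10 → queue [5, 15, 3, 12, 9, 8, 7]
Visit 5; enqueue 4 → queue [15, 3, 12, 9, 8, 7, 4]
Visit 15; enqueue 6 → queue [3, 12, 9, 8, 7, 4, 6]
Visit 3 → queue [12, 9, 8, 7, 4, 6]
Visit 12 → queue [9, 8, 7, 4, 6]
Visit 9; enqueue 16, 2, 1 → queue [8, 7, 4, 6, 16, 2, 1]
Visit 8 → queue [7, 4, 6, 16, 2, 1]
Visit 7 → queue [4, 6, 16, 2, 1]
Visit 4 → queue [6, 16, 2, 1]
Visit 6 → queue [16, 2, 1]
Visit 16 → queue [2, 1]
Visit 2 → queue [1]
Visit 1 → queue []

17 14 13 11 10 5 15 3 12 9 8 7 4 6 16 2 1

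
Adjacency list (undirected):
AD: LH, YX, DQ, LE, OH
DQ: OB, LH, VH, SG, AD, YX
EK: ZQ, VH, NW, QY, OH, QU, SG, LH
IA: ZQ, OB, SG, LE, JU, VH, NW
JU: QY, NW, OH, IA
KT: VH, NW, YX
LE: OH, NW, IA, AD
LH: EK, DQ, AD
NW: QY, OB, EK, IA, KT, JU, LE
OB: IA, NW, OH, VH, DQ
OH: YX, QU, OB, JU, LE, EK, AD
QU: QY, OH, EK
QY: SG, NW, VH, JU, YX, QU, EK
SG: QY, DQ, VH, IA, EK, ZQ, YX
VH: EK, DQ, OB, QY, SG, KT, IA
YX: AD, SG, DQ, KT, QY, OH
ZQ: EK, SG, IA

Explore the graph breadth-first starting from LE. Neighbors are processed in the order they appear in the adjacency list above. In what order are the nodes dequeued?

LE -> OH -> NW -> IA -> AD -> YX -> QU -> OB -> JU -> EK -> QY -> KT -> ZQ -> SG -> VH -> LH -> DQ

Visit LE; enqueue OH, NW, IA, AD → queue [OH, NW, IA, AD]
Visit OH; enqueue YX, QU, OB, JU, EK → queue [NW, IA, AD, YX, QU, OB, JU, EK]
Visit NW; enqueue QY, KT → queue [IA, AD, YX, QU, OB, JU, EK, QY, KT]
Visit IA; enqueue ZQ, SG, VH → queue [AD, YX, QU, OB, JU, EK, QY, KT, ZQ, SG, VH]
Visit AD; enqueue LH, DQ → queue [YX, QU, OB, JU, EK, QY, KT, ZQ, SG, VH, LH, DQ]
Visit YX → queue [QU, OB, JU, EK, QY, KT, ZQ, SG, VH, LH, DQ]
Visit QU → queue [OB, JU, EK, QY, KT, ZQ, SG, VH, LH, DQ]
Visit OB → queue [JU, EK, QY, KT, ZQ, SG, VH, LH, DQ]
Visit JU → queue [EK, QY, KT, ZQ, SG, VH, LH, DQ]
Visit EK → queue [QY, KT, ZQ, SG, VH, LH, DQ]
Visit QY → queue [KT, ZQ, SG, VH, LH, DQ]
Visit KT → queue [ZQ, SG, VH, LH, DQ]
Visit ZQ → queue [SG, VH, LH, DQ]
Visit SG → queue [VH, LH, DQ]
Visit VH → queue [LH, DQ]
Visit LH → queue [DQ]
Visit DQ → queue []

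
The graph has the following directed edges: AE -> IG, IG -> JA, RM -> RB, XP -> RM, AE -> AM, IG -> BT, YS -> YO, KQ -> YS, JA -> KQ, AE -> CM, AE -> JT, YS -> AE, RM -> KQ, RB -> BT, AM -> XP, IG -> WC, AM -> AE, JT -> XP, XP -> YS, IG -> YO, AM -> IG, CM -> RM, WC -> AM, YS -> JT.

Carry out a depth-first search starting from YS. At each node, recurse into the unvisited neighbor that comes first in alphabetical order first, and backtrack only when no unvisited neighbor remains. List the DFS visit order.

Visit YS
YS → AE
AE → AM
AM → IG
IG → BT
IG → JA
JA → KQ
IG → WC
IG → YO
AM → XP
XP → RM
RM → RB
AE → CM
AE → JT

YS → AE → AM → IG → BT → JA → KQ → WC → YO → XP → RM → RB → CM → JT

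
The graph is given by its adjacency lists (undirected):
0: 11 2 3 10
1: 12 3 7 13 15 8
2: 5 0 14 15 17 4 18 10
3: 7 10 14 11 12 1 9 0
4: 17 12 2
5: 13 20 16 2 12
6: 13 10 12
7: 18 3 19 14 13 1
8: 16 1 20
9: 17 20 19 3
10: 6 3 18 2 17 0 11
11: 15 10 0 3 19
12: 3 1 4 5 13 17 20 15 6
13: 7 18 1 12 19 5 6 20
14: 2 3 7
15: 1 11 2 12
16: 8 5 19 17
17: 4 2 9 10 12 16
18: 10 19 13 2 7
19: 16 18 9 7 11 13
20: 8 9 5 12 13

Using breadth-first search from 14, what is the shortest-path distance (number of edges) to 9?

2

Level 0: 14
Level 1: 2, 3, 7
Level 2: 0, 1, 4, 5, 9, 10, 11, 12, 13, 15, 17, 18, 19
Level 3: 6, 8, 16, 20
9 first appears at level 2.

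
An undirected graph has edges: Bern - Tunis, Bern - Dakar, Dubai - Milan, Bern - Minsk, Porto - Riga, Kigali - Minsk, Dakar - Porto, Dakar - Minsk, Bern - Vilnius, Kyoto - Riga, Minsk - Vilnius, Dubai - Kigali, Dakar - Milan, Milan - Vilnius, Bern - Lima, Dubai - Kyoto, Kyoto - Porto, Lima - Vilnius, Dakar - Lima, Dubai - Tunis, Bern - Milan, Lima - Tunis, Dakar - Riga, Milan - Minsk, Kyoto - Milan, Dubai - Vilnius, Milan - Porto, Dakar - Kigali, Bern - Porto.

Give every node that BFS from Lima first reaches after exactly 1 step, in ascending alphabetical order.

Bern, Dakar, Tunis, Vilnius

Level 0: Lima
Level 1: Bern, Dakar, Tunis, Vilnius
Level 2: Dubai, Kigali, Milan, Minsk, Porto, Riga
Level 3: Kyoto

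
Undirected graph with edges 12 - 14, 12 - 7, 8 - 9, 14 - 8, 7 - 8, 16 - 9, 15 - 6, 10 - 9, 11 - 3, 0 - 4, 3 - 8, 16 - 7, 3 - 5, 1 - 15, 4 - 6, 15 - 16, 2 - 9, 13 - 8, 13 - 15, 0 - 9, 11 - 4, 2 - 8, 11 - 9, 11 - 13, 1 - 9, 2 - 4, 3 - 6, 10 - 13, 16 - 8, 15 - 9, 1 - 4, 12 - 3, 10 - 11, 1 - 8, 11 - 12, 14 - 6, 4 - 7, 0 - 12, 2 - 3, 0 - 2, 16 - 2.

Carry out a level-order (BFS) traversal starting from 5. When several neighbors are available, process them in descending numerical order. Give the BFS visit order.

Visit 5; enqueue 3 → queue [3]
Visit 3; enqueue 12, 11, 8, 6, 2 → queue [12, 11, 8, 6, 2]
Visit 12; enqueue 14, 7, 0 → queue [11, 8, 6, 2, 14, 7, 0]
Visit 11; enqueue 13, 10, 9, 4 → queue [8, 6, 2, 14, 7, 0, 13, 10, 9, 4]
Visit 8; enqueue 16, 1 → queue [6, 2, 14, 7, 0, 13, 10, 9, 4, 16, 1]
Visit 6; enqueue 15 → queue [2, 14, 7, 0, 13, 10, 9, 4, 16, 1, 15]
Visit 2 → queue [14, 7, 0, 13, 10, 9, 4, 16, 1, 15]
Visit 14 → queue [7, 0, 13, 10, 9, 4, 16, 1, 15]
Visit 7 → queue [0, 13, 10, 9, 4, 16, 1, 15]
Visit 0 → queue [13, 10, 9, 4, 16, 1, 15]
Visit 13 → queue [10, 9, 4, 16, 1, 15]
Visit 10 → queue [9, 4, 16, 1, 15]
Visit 9 → queue [4, 16, 1, 15]
Visit 4 → queue [16, 1, 15]
Visit 16 → queue [1, 15]
Visit 1 → queue [15]
Visit 15 → queue []

5, 3, 12, 11, 8, 6, 2, 14, 7, 0, 13, 10, 9, 4, 16, 1, 15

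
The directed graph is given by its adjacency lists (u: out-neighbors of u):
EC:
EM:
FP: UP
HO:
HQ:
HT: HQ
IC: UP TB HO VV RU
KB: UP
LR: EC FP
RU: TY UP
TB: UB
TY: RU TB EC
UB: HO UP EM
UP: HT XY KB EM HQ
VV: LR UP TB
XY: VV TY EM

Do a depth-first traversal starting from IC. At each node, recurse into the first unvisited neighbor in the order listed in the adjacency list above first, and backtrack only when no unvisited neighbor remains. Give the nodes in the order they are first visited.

IC -> UP -> HT -> HQ -> XY -> VV -> LR -> EC -> FP -> TB -> UB -> HO -> EM -> TY -> RU -> KB

Visit IC
IC → UP
UP → HT
HT → HQ
UP → XY
XY → VV
VV → LR
LR → EC
LR → FP
VV → TB
TB → UB
UB → HO
UB → EM
XY → TY
TY → RU
UP → KB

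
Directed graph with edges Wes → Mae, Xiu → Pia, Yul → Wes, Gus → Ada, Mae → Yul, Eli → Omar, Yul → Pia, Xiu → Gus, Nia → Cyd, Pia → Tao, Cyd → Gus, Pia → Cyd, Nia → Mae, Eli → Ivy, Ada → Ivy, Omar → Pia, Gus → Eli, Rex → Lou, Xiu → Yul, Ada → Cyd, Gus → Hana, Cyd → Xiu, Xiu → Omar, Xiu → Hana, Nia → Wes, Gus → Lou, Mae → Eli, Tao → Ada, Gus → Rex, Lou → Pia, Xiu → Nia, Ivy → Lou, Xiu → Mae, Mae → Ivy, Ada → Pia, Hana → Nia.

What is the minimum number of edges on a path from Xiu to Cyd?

Level 0: Xiu
Level 1: Gus, Hana, Mae, Nia, Omar, Pia, Yul
Level 2: Ada, Cyd, Eli, Ivy, Lou, Rex, Tao, Wes
Cyd first appears at level 2.

2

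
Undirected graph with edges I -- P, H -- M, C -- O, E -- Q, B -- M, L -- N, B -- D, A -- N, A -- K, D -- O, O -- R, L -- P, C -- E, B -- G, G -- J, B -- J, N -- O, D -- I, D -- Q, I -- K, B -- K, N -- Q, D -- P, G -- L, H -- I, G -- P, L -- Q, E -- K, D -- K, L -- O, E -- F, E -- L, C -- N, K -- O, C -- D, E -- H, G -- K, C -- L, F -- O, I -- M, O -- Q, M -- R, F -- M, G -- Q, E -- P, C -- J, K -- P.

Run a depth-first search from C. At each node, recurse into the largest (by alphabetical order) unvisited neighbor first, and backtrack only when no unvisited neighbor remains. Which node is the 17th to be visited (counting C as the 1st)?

Visit C
C → O
O → R
R → M
M → I
I → P
P → L
L → Q
Q → N
N → A
A → K
K → G
G → J
J → B
B → D
K → E
E → H
E → F

Visit order: C, O, R, M, I, P, L, Q, N, A, K, G, J, B, D, E, H, F

H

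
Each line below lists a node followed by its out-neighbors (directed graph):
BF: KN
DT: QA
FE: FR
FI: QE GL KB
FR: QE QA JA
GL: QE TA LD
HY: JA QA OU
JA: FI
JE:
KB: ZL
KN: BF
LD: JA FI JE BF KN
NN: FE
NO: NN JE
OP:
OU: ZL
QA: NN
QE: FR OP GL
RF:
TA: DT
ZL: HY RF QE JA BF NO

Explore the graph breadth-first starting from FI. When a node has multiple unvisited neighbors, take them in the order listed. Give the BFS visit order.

FI, QE, GL, KB, FR, OP, TA, LD, ZL, QA, JA, DT, JE, BF, KN, HY, RF, NO, NN, OU, FE

Visit FI; enqueue QE, GL, KB → queue [QE, GL, KB]
Visit QE; enqueue FR, OP → queue [GL, KB, FR, OP]
Visit GL; enqueue TA, LD → queue [KB, FR, OP, TA, LD]
Visit KB; enqueue ZL → queue [FR, OP, TA, LD, ZL]
Visit FR; enqueue QA, JA → queue [OP, TA, LD, ZL, QA, JA]
Visit OP → queue [TA, LD, ZL, QA, JA]
Visit TA; enqueue DT → queue [LD, ZL, QA, JA, DT]
Visit LD; enqueue JE, BF, KN → queue [ZL, QA, JA, DT, JE, BF, KN]
Visit ZL; enqueue HY, RF, NO → queue [QA, JA, DT, JE, BF, KN, HY, RF, NO]
Visit QA; enqueue NN → queue [JA, DT, JE, BF, KN, HY, RF, NO, NN]
Visit JA → queue [DT, JE, BF, KN, HY, RF, NO, NN]
Visit DT → queue [JE, BF, KN, HY, RF, NO, NN]
Visit JE → queue [BF, KN, HY, RF, NO, NN]
Visit BF → queue [KN, HY, RF, NO, NN]
Visit KN → queue [HY, RF, NO, NN]
Visit HY; enqueue OU → queue [RF, NO, NN, OU]
Visit RF → queue [NO, NN, OU]
Visit NO → queue [NN, OU]
Visit NN; enqueue FE → queue [OU, FE]
Visit OU → queue [FE]
Visit FE → queue []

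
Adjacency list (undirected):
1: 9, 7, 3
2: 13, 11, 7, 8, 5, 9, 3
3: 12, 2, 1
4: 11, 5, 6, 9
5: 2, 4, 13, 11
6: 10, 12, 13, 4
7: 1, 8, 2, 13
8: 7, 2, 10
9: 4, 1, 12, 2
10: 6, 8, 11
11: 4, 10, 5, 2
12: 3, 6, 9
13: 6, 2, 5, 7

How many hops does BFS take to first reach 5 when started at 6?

2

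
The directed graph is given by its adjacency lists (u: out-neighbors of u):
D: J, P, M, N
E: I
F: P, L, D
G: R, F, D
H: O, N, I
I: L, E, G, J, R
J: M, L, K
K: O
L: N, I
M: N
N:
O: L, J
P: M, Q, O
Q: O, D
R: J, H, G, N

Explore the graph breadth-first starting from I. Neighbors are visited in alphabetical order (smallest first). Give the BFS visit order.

Visit I; enqueue E, G, J, L, R → queue [E, G, J, L, R]
Visit E → queue [G, J, L, R]
Visit G; enqueue D, F → queue [J, L, R, D, F]
Visit J; enqueue K, M → queue [L, R, D, F, K, M]
Visit L; enqueue N → queue [R, D, F, K, M, N]
Visit R; enqueue H → queue [D, F, K, M, N, H]
Visit D; enqueue P → queue [F, K, M, N, H, P]
Visit F → queue [K, M, N, H, P]
Visit K; enqueue O → queue [M, N, H, P, O]
Visit M → queue [N, H, P, O]
Visit N → queue [H, P, O]
Visit H → queue [P, O]
Visit P; enqueue Q → queue [O, Q]
Visit O → queue [Q]
Visit Q → queue []

I → E → G → J → L → R → D → F → K → M → N → H → P → O → Q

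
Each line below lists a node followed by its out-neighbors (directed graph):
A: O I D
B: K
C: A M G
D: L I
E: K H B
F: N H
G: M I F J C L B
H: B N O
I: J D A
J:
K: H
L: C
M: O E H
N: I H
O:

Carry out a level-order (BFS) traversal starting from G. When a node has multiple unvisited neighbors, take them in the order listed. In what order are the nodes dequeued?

G, M, I, F, J, C, L, B, O, E, H, D, A, N, K

Visit G; enqueue M, I, F, J, C, L, B → queue [M, I, F, J, C, L, B]
Visit M; enqueue O, E, H → queue [I, F, J, C, L, B, O, E, H]
Visit I; enqueue D, A → queue [F, J, C, L, B, O, E, H, D, A]
Visit F; enqueue N → queue [J, C, L, B, O, E, H, D, A, N]
Visit J → queue [C, L, B, O, E, H, D, A, N]
Visit C → queue [L, B, O, E, H, D, A, N]
Visit L → queue [B, O, E, H, D, A, N]
Visit B; enqueue K → queue [O, E, H, D, A, N, K]
Visit O → queue [E, H, D, A, N, K]
Visit E → queue [H, D, A, N, K]
Visit H → queue [D, A, N, K]
Visit D → queue [A, N, K]
Visit A → queue [N, K]
Visit N → queue [K]
Visit K → queue []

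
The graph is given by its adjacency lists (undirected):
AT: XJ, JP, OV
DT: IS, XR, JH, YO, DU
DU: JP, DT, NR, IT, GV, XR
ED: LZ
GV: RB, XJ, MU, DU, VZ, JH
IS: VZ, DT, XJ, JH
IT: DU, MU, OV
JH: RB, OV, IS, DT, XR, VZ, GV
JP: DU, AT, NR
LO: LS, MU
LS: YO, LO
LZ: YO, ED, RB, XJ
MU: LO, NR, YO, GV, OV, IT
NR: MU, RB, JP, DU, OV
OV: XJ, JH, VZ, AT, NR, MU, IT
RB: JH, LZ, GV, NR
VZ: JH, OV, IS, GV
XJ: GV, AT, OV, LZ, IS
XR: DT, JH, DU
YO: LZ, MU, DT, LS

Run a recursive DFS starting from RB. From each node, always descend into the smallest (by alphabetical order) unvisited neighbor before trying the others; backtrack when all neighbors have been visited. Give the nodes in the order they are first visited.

RB GV DU DT IS JH OV AT JP NR MU IT LO LS YO LZ ED XJ VZ XR

Visit RB
RB → GV
GV → DU
DU → DT
DT → IS
IS → JH
JH → OV
OV → AT
AT → JP
JP → NR
NR → MU
MU → IT
MU → LO
LO → LS
LS → YO
YO → LZ
LZ → ED
LZ → XJ
OV → VZ
JH → XR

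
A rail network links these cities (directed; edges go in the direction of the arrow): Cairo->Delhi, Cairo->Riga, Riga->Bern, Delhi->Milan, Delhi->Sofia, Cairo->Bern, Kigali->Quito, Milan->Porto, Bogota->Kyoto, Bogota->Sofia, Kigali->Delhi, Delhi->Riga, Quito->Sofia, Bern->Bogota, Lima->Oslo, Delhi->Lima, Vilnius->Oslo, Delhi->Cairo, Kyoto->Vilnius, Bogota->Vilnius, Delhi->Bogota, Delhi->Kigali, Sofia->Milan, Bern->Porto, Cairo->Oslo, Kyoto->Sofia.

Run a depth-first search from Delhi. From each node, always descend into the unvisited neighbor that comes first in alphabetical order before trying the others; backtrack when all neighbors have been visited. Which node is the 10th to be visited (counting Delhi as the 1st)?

Visit Delhi
Delhi → Bogota
Bogota → Kyoto
Kyoto → Sofia
Sofia → Milan
Milan → Porto
Kyoto → Vilnius
Vilnius → Oslo
Delhi → Cairo
Cairo → Bern
Cairo → Riga
Delhi → Kigali
Kigali → Quito
Delhi → Lima

Visit order: Delhi, Bogota, Kyoto, Sofia, Milan, Porto, Vilnius, Oslo, Cairo, Bern, Riga, Kigali, Quito, Lima

Bern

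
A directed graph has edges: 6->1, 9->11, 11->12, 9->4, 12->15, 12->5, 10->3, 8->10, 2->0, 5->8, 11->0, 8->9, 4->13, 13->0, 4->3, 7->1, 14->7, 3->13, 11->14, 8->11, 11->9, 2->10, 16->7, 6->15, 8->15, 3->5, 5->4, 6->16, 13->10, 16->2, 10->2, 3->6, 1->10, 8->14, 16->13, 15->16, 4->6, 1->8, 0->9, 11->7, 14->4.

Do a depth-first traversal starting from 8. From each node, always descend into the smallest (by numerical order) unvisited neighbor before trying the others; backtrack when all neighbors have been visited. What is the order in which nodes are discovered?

Visit 8
8 → 9
9 → 4
4 → 3
3 → 5
3 → 6
6 → 1
1 → 10
10 → 2
2 → 0
6 → 15
15 → 16
16 → 7
16 → 13
9 → 11
11 → 12
11 → 14

8 -> 9 -> 4 -> 3 -> 5 -> 6 -> 1 -> 10 -> 2 -> 0 -> 15 -> 16 -> 7 -> 13 -> 11 -> 12 -> 14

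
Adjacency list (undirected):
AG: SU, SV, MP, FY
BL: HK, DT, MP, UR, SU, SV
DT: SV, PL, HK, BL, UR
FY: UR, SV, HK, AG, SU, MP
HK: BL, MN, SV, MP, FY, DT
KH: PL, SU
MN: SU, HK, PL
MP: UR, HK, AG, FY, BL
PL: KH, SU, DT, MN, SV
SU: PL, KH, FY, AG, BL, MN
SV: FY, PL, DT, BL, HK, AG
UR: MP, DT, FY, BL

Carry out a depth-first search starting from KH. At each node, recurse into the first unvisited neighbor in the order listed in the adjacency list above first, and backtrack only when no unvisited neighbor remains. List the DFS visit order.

KH -> PL -> SU -> FY -> UR -> MP -> HK -> BL -> DT -> SV -> AG -> MN

Visit KH
KH → PL
PL → SU
SU → FY
FY → UR
UR → MP
MP → HK
HK → BL
BL → DT
DT → SV
SV → AG
HK → MN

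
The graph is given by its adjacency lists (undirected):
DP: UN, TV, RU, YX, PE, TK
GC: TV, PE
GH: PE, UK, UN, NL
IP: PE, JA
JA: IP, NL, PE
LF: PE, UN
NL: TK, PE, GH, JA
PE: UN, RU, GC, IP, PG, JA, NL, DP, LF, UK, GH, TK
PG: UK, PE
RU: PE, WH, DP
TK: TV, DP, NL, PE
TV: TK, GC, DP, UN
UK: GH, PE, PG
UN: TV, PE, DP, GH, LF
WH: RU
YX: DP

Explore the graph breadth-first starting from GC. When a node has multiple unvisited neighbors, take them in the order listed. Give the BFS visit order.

GC TV PE TK DP UN RU IP PG JA NL LF UK GH YX WH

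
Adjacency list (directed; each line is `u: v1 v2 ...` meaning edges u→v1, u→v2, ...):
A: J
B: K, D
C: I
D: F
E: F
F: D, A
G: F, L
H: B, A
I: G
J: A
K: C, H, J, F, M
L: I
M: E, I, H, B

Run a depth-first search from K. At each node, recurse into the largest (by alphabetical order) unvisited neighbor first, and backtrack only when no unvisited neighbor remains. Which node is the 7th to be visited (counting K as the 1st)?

Visit K
K → M
M → I
I → G
G → L
G → F
F → D
F → A
A → J
M → H
H → B
M → E
K → C

Visit order: K, M, I, G, L, F, D, A, J, H, B, E, C

D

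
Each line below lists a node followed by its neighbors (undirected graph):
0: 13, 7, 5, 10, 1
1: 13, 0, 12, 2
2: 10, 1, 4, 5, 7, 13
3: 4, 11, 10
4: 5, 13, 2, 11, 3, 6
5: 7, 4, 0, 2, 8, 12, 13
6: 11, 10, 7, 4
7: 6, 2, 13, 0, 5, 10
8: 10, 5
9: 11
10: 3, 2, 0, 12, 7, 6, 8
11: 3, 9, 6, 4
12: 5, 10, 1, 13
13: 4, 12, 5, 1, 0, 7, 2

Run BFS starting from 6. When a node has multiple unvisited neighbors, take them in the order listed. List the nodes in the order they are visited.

Visit 6; enqueue 11, 10, 7, 4 → queue [11, 10, 7, 4]
Visit 11; enqueue 3, 9 → queue [10, 7, 4, 3, 9]
Visit 10; enqueue 2, 0, 12, 8 → queue [7, 4, 3, 9, 2, 0, 12, 8]
Visit 7; enqueue 13, 5 → queue [4, 3, 9, 2, 0, 12, 8, 13, 5]
Visit 4 → queue [3, 9, 2, 0, 12, 8, 13, 5]
Visit 3 → queue [9, 2, 0, 12, 8, 13, 5]
Visit 9 → queue [2, 0, 12, 8, 13, 5]
Visit 2; enqueue 1 → queue [0, 12, 8, 13, 5, 1]
Visit 0 → queue [12, 8, 13, 5, 1]
Visit 12 → queue [8, 13, 5, 1]
Visit 8 → queue [13, 5, 1]
Visit 13 → queue [5, 1]
Visit 5 → queue [1]
Visit 1 → queue []

6 -> 11 -> 10 -> 7 -> 4 -> 3 -> 9 -> 2 -> 0 -> 12 -> 8 -> 13 -> 5 -> 1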